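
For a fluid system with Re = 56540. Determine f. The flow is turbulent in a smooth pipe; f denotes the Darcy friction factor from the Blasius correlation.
Formula: f = \frac{0.316}{Re^{0.25}}
f = 0.316/56540^0.25 = 0.02049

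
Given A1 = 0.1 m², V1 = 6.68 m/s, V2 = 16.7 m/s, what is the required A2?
Formula: V_2 = \frac{A_1 V_1}{A_2}
Substituting knowns: 16.7 = 0.1·6.68/A2
Solving for A2: A2 = 0.1·6.68/16.7 = 0.04 m²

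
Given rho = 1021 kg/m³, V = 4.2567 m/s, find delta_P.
Formula: V = \sqrt{\frac{2 \Delta P}{\rho}}
Substituting knowns: 4.2567 = √(2·(delta_P·1000)/1021)
Solving for delta_P: delta_P = 4.2567²·1021/2/1000 = 9.25 kPa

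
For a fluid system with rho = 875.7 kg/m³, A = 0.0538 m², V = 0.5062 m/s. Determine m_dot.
Formula: \dot{m} = \rho A V
m_dot = 875.7·0.0538·0.5062 = 23.85 kg/s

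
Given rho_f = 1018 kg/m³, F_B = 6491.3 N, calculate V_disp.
Formula: F_B = \rho_f g V_{disp}
Substituting knowns: 6491.3 = 1018·9.81·V_disp
Solving for V_disp: V_disp = 6491.3/(1018·9.81) = 0.65 m³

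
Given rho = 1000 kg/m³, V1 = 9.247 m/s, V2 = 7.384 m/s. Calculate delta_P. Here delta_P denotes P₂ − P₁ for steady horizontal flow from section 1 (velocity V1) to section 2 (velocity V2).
Formula: \Delta P = \frac{1}{2} \rho (V_1^2 - V_2^2)
delta_P = 0.5·1000·(9.247² − 7.384²)/1000 = 15.49 kPa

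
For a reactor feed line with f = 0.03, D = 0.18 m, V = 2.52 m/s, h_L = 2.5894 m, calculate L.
Formula: h_L = f \frac{L}{D} \frac{V^2}{2g}
Substituting knowns: 2.5894 = 0.03·(L/0.18)·2.52²/(2·9.81)
Solving for L: L = 2.5894·2·9.81·0.18/(0.03·2.52²) = 48 m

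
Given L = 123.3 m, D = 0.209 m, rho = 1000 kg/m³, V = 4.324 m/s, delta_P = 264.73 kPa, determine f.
Formula: \Delta P = f \frac{L}{D} \frac{\rho V^2}{2}
Substituting knowns: 264.73 = f·(123.3/0.209)·0.5·1000·4.324²/1000
Solving for f: f = (264.73·1000)/((123.3/0.209)·0.5·1000·4.324²) = 0.048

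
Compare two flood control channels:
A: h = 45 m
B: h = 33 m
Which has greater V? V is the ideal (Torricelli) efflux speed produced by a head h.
V(A) = 29.71 m/s, V(B) = 25.45 m/s. Answer: A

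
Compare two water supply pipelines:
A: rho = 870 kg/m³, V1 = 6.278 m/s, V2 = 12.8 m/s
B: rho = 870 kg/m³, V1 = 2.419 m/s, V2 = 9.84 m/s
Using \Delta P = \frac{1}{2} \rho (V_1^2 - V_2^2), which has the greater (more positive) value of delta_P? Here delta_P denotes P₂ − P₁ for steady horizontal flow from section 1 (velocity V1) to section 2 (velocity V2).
delta_P(A) = -54.13 kPa, delta_P(B) = -39.57 kPa. Answer: B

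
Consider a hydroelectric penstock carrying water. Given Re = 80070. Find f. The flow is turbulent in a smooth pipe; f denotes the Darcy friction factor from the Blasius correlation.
Formula: f = \frac{0.316}{Re^{0.25}}
f = 0.316/80070^0.25 = 0.01879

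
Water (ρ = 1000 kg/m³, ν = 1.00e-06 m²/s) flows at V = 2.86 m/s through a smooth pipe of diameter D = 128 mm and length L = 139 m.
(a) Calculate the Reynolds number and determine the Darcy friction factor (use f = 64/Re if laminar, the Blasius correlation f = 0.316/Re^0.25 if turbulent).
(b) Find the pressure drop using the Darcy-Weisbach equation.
(a) Re = V·D/ν = 2.86·0.128/1.00e-06 = 366080 → turbulent (Re > 4000); f = 0.316/Re^0.25 = 0.316/366080^0.25 = 0.012847 (Blasius is strictly valid for Re ≲ 1e5; used here as the smooth-pipe estimate the problem specifies)
(b) Darcy-Weisbach: ΔP = f·(L/D)·½ρV²/1000 = 0.012847·(139/0.128)·½·1000·2.86²/1000 = 57.06 kPa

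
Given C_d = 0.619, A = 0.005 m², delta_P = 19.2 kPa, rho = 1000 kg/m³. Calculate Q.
Formula: Q = C_d A \sqrt{\frac{2 \Delta P}{\rho}}
Q = 0.619·0.005·√(2·(19.2·1000)/1000)·1000 = 19.18 L/s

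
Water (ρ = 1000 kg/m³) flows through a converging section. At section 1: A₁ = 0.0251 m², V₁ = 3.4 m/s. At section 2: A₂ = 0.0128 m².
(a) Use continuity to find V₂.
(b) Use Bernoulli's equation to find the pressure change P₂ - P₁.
(a) Continuity: A₁V₁=A₂V₂ -> V₂=A₁V₁/A₂=0.0251*3.4/0.0128=6.67 m/s
(b) Bernoulli: P₂-P₁=0.5*rho*(V₁^2-V₂^2)/1000=0.5*1000*(3.4^2-6.67^2)/1000=-16.46 kPa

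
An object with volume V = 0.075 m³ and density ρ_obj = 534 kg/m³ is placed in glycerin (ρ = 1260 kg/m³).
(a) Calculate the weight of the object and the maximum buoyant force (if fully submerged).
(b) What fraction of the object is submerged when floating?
(a) W=rho_obj*g*V=534*9.81*0.075=392.9 N; F_B(max)=rho*g*V=1260*9.81*0.075=927.0 N
(b) Floating fraction=rho_obj/rho=534/1260=0.424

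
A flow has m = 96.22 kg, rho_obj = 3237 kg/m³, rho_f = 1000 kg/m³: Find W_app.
Formula: W_{app} = mg\left(1 - \frac{\rho_f}{\rho_{obj}}\right)
W_app = 96.22·9.81·(1 − 1000/3237) = 652.3 N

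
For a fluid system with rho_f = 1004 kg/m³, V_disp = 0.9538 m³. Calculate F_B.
Formula: F_B = \rho_f g V_{disp}
F_B = 1004·9.81·0.9538 = 9394 N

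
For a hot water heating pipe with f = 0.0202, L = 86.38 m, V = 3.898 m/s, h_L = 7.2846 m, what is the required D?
Formula: h_L = f \frac{L}{D} \frac{V^2}{2g}
Substituting knowns: 7.2846 = 0.0202·(86.38/D)·3.898²/(2·9.81)
Solving for D: D = 0.0202·86.38·3.898²/(2·9.81·7.2846) = 0.1855 m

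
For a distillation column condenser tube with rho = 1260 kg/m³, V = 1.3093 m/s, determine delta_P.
Formula: V = \sqrt{\frac{2 \Delta P}{\rho}}
Substituting knowns: 1.3093 = √(2·(delta_P·1000)/1260)
Solving for delta_P: delta_P = 1.3093²·1260/2/1000 = 1.08 kPa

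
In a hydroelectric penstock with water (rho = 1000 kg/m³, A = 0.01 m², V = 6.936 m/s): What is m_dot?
Formula: \dot{m} = \rho A V
m_dot = 1000·0.01·6.936 = 69.36 kg/s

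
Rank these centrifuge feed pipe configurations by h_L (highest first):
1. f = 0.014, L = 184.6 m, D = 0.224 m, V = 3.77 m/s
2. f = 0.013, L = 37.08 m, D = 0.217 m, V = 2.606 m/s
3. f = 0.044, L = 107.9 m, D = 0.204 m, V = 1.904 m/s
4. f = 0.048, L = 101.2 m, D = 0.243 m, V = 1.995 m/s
Case 1: h_L = 8.358 m
Case 2: h_L = 0.7689 m
Case 3: h_L = 4.3 m
Case 4: h_L = 4.055 m
Ranking (highest first): 1, 3, 4, 2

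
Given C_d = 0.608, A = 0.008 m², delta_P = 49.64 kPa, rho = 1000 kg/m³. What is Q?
Formula: Q = C_d A \sqrt{\frac{2 \Delta P}{\rho}}
Q = 0.608·0.008·√(2·(49.64·1000)/1000)·1000 = 48.46 L/s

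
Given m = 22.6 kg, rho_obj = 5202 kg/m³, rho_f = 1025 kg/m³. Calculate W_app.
Formula: W_{app} = mg\left(1 - \frac{\rho_f}{\rho_{obj}}\right)
W_app = 22.6·9.81·(1 − 1025/5202) = 178 N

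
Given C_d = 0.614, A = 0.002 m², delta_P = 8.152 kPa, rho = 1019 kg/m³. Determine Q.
Formula: Q = C_d A \sqrt{\frac{2 \Delta P}{\rho}}
Q = 0.614·0.002·√(2·(8.152·1000)/1019)·1000 = 4.912 L/s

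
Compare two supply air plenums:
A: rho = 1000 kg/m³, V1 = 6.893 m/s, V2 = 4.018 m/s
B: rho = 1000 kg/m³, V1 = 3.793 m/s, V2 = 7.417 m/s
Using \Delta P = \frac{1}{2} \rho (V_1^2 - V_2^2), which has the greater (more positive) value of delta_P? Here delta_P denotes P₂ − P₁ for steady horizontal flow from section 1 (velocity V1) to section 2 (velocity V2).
delta_P(A) = 15.68 kPa, delta_P(B) = -20.31 kPa. Answer: A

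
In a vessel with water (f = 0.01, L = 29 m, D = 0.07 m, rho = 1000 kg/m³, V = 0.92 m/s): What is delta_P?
Formula: \Delta P = f \frac{L}{D} \frac{\rho V^2}{2}
delta_P = 0.01·(29/0.07)·0.5·1000·0.92²/1000 = 1.753 kPa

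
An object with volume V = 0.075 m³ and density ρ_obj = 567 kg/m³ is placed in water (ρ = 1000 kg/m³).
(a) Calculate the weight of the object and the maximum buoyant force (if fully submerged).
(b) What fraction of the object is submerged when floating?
(a) W=rho_obj*g*V=567*9.81*0.075=417.2 N; F_B(max)=rho*g*V=1000*9.81*0.075=735.8 N
(b) Floating fraction=rho_obj/rho=567/1000=0.567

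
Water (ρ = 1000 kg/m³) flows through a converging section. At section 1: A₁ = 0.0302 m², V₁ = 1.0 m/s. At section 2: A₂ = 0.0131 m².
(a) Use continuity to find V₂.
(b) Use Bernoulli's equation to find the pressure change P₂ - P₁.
(a) Continuity: A₁V₁=A₂V₂ -> V₂=A₁V₁/A₂=0.0302*1.0/0.0131=2.31 m/s
(b) Bernoulli: P₂-P₁=0.5*rho*(V₁^2-V₂^2)/1000=0.5*1000*(1.0^2-2.31^2)/1000=-2.168 kPa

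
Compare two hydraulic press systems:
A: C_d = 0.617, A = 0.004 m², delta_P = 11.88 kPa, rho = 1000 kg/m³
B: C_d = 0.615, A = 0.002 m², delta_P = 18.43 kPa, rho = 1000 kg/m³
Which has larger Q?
Q(A) = 12.03 L/s, Q(B) = 7.468 L/s. Answer: A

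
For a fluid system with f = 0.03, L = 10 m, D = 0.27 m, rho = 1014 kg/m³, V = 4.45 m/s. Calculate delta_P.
Formula: \Delta P = f \frac{L}{D} \frac{\rho V^2}{2}
delta_P = 0.03·(10/0.27)·0.5·1014·4.45²/1000 = 11.16 kPa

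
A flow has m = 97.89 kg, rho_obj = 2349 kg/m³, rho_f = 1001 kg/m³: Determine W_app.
Formula: W_{app} = mg\left(1 - \frac{\rho_f}{\rho_{obj}}\right)
W_app = 97.89·9.81·(1 − 1001/2349) = 551.1 N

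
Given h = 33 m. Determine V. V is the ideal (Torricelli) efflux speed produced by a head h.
Formula: V = \sqrt{2 g h}
V = √(2·9.81·33) = 25.45 m/s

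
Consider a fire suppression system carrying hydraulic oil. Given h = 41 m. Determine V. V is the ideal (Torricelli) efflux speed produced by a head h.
Formula: V = \sqrt{2 g h}
V = √(2·9.81·41) = 28.36 m/s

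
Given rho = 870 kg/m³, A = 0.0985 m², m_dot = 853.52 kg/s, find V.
Formula: \dot{m} = \rho A V
Substituting knowns: 853.52 = 870·0.0985·V
Solving for V: V = 853.52/(870·0.0985) = 9.96 m/s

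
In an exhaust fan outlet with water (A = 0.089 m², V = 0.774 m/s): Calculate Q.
Formula: Q = A V
Q = 0.089·0.774·1000 = 68.89 L/s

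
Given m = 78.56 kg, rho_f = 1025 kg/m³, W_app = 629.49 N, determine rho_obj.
Formula: W_{app} = mg\left(1 - \frac{\rho_f}{\rho_{obj}}\right)
Substituting knowns: 629.49 = 78.56·9.81·(1 − 1025/rho_obj)
Solving for rho_obj: rho_obj = 1025/(1 − 629.49/(78.56·9.81)) = 5595 kg/m³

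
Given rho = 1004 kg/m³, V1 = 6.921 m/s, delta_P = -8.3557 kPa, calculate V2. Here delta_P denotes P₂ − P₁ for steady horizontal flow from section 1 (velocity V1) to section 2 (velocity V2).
Formula: \Delta P = \frac{1}{2} \rho (V_1^2 - V_2^2)
Substituting knowns: -8.3557 = 0.5·1004·(6.921² − V2²)/1000
Solving for V2: V2 = √(6.921² − 2·(-8.3557·1000)/1004) = 8.034 m/s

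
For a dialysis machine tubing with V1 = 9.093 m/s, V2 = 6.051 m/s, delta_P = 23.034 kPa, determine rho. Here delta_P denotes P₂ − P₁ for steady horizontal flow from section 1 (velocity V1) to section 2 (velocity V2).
Formula: \Delta P = \frac{1}{2} \rho (V_1^2 - V_2^2)
Substituting knowns: 23.034 = 0.5·rho·(9.093² − 6.051²)/1000
Solving for rho: rho = 2·(23.034·1000)/(9.093² − 6.051²) = 1000 kg/m³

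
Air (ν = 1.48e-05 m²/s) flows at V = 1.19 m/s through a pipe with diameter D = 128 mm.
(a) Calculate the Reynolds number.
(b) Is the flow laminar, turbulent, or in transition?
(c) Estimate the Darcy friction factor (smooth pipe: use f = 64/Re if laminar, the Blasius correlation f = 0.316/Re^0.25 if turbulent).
(a) Re = V·D/ν = 1.19·0.128/1.48e-05 = 10292
(b) Flow regime: turbulent (Re > 4000)
(c) Friction factor: f = 0.316/Re^0.25 = 0.316/10292^0.25 = 0.03137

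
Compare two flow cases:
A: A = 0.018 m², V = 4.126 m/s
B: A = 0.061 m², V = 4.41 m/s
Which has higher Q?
Q(A) = 74.27 L/s, Q(B) = 269 L/s. Answer: B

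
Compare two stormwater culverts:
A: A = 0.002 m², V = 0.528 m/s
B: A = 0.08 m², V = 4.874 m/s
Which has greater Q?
Q(A) = 1.056 L/s, Q(B) = 389.9 L/s. Answer: B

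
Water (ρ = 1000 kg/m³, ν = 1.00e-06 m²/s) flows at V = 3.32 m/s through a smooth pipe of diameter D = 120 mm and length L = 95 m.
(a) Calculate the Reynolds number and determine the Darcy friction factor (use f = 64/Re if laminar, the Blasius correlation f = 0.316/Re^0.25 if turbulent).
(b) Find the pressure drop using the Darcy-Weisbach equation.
(a) Re = V·D/ν = 3.32·0.12/1.00e-06 = 398400 → turbulent (Re > 4000); f = 0.316/Re^0.25 = 0.316/398400^0.25 = 0.012578 (Blasius is strictly valid for Re ≲ 1e5; used here as the smooth-pipe estimate the problem specifies)
(b) Darcy-Weisbach: ΔP = f·(L/D)·½ρV²/1000 = 0.012578·(95/0.120)·½·1000·3.32²/1000 = 54.88 kPa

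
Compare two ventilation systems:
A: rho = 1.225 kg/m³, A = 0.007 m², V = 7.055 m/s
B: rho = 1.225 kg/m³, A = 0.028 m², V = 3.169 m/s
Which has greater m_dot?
m_dot(A) = 0.0605 kg/s, m_dot(B) = 0.1087 kg/s. Answer: B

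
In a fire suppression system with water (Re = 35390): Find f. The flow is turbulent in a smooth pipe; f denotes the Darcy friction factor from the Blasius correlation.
Formula: f = \frac{0.316}{Re^{0.25}}
f = 0.316/35390^0.25 = 0.02304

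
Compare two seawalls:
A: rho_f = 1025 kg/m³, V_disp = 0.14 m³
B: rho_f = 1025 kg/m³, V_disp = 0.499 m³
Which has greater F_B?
F_B(A) = 1408 N, F_B(B) = 5018 N. Answer: B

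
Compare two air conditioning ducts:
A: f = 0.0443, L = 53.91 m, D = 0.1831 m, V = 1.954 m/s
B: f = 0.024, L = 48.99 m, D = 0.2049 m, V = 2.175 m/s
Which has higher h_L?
h_L(A) = 2.538 m, h_L(B) = 1.384 m. Answer: A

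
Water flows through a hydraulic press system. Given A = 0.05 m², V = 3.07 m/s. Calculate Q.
Formula: Q = A V
Q = 0.05·3.07·1000 = 153.5 L/s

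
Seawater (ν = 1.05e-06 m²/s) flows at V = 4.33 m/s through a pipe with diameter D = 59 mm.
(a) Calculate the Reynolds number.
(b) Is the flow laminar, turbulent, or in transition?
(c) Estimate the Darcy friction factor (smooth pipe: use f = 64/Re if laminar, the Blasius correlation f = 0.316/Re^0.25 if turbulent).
(a) Re = V·D/ν = 4.33·0.059/1.05e-06 = 243300
(b) Flow regime: turbulent (Re > 4000)
(c) Friction factor: f = 0.316/Re^0.25 = 0.316/243300^0.25 = 0.01423 (Blasius is strictly valid for Re ≲ 1e5; used here as the smooth-pipe estimate the problem specifies)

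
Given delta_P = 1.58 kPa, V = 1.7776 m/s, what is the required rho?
Formula: V = \sqrt{\frac{2 \Delta P}{\rho}}
Substituting knowns: 1.7776 = √(2·(1.58·1000)/rho)
Solving for rho: rho = 2·(1.58·1000)/1.7776² = 1000 kg/m³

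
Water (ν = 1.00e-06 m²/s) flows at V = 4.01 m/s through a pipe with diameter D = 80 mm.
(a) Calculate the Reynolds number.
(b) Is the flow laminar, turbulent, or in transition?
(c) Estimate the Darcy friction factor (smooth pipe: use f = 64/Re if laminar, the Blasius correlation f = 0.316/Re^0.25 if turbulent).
(a) Re = V·D/ν = 4.01·0.08/1.00e-06 = 320800
(b) Flow regime: turbulent (Re > 4000)
(c) Friction factor: f = 0.316/Re^0.25 = 0.316/320800^0.25 = 0.01328 (Blasius is strictly valid for Re ≲ 1e5; used here as the smooth-pipe estimate the problem specifies)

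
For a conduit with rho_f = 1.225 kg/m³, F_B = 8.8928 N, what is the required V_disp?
Formula: F_B = \rho_f g V_{disp}
Substituting knowns: 8.8928 = 1.225·9.81·V_disp
Solving for V_disp: V_disp = 8.8928/(1.225·9.81) = 0.74 m³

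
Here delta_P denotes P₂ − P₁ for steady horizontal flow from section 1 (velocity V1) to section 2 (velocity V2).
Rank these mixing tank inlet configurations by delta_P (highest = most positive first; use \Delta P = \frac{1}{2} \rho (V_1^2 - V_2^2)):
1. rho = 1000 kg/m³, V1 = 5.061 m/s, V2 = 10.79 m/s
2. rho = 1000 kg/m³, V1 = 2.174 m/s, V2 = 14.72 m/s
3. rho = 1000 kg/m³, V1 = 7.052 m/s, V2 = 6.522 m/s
Case 1: delta_P = -45.41 kPa
Case 2: delta_P = -106 kPa
Case 3: delta_P = 3.597 kPa
Ranking (highest first): 3, 1, 2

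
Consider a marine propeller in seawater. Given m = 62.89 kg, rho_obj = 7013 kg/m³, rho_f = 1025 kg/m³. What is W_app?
Formula: W_{app} = mg\left(1 - \frac{\rho_f}{\rho_{obj}}\right)
W_app = 62.89·9.81·(1 − 1025/7013) = 526.8 N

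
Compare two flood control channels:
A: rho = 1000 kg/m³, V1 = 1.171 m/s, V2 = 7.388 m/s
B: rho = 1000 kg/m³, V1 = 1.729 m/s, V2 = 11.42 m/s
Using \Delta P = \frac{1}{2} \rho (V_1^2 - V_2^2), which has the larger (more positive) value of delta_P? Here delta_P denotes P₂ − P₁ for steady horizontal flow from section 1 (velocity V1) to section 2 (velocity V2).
delta_P(A) = -26.61 kPa, delta_P(B) = -63.71 kPa. Answer: A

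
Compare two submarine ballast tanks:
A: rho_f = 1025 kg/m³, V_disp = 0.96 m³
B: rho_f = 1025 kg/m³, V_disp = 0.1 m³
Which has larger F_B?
F_B(A) = 9653 N, F_B(B) = 1006 N. Answer: A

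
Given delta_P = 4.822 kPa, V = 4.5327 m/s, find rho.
Formula: V = \sqrt{\frac{2 \Delta P}{\rho}}
Substituting knowns: 4.5327 = √(2·(4.822·1000)/rho)
Solving for rho: rho = 2·(4.822·1000)/4.5327² = 469.4 kg/m³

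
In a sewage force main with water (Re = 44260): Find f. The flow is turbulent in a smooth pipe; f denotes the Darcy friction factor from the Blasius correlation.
Formula: f = \frac{0.316}{Re^{0.25}}
f = 0.316/44260^0.25 = 0.02179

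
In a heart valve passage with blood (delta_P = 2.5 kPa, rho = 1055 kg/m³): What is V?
Formula: V = \sqrt{\frac{2 \Delta P}{\rho}}
V = √(2·(2.5·1000)/1055) = 2.177 m/s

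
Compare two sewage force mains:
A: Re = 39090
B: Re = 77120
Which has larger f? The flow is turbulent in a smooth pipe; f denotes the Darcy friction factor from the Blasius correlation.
f(A) = 0.02247, f(B) = 0.01896. Answer: A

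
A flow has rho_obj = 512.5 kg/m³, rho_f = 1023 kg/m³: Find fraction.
Formula: f_{sub} = \frac{\rho_{obj}}{\rho_f}
fraction = 512.5/1023 = 0.501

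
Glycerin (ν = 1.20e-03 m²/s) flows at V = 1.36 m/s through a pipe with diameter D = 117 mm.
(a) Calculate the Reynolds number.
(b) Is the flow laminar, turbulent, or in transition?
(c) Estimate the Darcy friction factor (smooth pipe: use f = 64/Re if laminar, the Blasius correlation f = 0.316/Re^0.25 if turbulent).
(a) Re = V·D/ν = 1.36·0.117/1.20e-03 = 132.6
(b) Flow regime: laminar (Re < 2300)
(c) Friction factor: f = 64/Re = 64/132.6 = 0.4827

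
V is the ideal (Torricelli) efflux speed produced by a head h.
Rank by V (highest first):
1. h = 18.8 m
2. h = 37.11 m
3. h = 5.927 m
Case 1: V = 19.21 m/s
Case 2: V = 26.98 m/s
Case 3: V = 10.78 m/s
Ranking (highest first): 2, 1, 3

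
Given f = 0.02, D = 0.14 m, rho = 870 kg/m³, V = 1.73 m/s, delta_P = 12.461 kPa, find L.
Formula: \Delta P = f \frac{L}{D} \frac{\rho V^2}{2}
Substituting knowns: 12.461 = 0.02·(L/0.14)·0.5·870·1.73²/1000
Solving for L: L = (12.461·1000)·0.14/(0.02·0.5·870·1.73²) = 67 m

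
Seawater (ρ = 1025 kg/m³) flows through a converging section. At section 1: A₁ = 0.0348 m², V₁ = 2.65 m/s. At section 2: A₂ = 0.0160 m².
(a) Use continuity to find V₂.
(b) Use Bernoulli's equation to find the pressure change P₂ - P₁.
(a) Continuity: A₁V₁=A₂V₂ -> V₂=A₁V₁/A₂=0.0348*2.65/0.0160=5.76 m/s
(b) Bernoulli: P₂-P₁=0.5*rho*(V₁^2-V₂^2)/1000=0.5*1025*(2.65^2-5.76^2)/1000=-13.4 kPa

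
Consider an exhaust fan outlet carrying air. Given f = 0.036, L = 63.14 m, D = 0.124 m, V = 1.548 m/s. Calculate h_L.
Formula: h_L = f \frac{L}{D} \frac{V^2}{2g}
h_L = 0.036·(63.14/0.124)·1.548²/(2·9.81) = 2.239 m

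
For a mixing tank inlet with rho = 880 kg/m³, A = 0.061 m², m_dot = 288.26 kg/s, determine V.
Formula: \dot{m} = \rho A V
Substituting knowns: 288.26 = 880·0.061·V
Solving for V: V = 288.26/(880·0.061) = 5.37 m/s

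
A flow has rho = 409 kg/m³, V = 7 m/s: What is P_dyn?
Formula: P_{dyn} = \frac{1}{2} \rho V^2
P_dyn = 0.5·409·7²/1000 = 10.02 kPa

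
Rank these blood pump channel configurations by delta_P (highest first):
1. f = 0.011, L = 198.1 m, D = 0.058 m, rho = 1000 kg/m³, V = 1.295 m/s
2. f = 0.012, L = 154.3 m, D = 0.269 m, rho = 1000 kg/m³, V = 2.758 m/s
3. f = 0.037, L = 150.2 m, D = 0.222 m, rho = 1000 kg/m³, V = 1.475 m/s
Case 1: delta_P = 31.5 kPa
Case 2: delta_P = 26.18 kPa
Case 3: delta_P = 27.23 kPa
Ranking (highest first): 1, 3, 2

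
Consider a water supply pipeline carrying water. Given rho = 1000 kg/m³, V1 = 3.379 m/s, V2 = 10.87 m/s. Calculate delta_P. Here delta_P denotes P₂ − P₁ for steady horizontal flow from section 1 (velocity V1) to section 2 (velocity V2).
Formula: \Delta P = \frac{1}{2} \rho (V_1^2 - V_2^2)
delta_P = 0.5·1000·(3.379² − 10.87²)/1000 = -53.37 kPa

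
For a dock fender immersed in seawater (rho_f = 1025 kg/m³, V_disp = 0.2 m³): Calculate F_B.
Formula: F_B = \rho_f g V_{disp}
F_B = 1025·9.81·0.2 = 2011 N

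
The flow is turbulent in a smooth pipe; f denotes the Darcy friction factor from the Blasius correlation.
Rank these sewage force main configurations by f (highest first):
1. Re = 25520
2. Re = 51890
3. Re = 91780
Case 1: f = 0.025
Case 2: f = 0.02094
Case 3: f = 0.01816
Ranking (highest first): 1, 2, 3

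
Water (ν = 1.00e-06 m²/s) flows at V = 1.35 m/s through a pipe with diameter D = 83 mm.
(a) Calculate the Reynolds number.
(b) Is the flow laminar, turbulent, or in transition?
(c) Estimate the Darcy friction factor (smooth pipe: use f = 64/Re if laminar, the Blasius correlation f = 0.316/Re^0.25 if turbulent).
(a) Re = V·D/ν = 1.35·0.083/1.00e-06 = 112050
(b) Flow regime: turbulent (Re > 4000)
(c) Friction factor: f = 0.316/Re^0.25 = 0.316/112050^0.25 = 0.01727 (Blasius is strictly valid for Re ≲ 1e5; used here as the smooth-pipe estimate the problem specifies)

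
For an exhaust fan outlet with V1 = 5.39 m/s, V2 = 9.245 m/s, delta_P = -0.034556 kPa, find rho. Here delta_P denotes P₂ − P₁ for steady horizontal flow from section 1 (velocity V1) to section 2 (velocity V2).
Formula: \Delta P = \frac{1}{2} \rho (V_1^2 - V_2^2)
Substituting knowns: -0.034556 = 0.5·rho·(5.39² − 9.245²)/1000
Solving for rho: rho = 2·(-0.034556·1000)/(5.39² − 9.245²) = 1.225 kg/m³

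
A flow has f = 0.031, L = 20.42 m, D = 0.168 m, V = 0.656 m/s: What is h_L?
Formula: h_L = f \frac{L}{D} \frac{V^2}{2g}
h_L = 0.031·(20.42/0.168)·0.656²/(2·9.81) = 0.08265 m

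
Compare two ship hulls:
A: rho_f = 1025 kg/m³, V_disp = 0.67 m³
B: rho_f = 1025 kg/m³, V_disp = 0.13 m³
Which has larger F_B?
F_B(A) = 6737 N, F_B(B) = 1307 N. Answer: A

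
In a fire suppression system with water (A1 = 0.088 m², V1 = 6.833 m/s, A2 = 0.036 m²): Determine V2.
Formula: V_2 = \frac{A_1 V_1}{A_2}
V2 = 0.088·6.833/0.036 = 16.7 m/s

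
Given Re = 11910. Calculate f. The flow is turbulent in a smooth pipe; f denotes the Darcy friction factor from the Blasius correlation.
Formula: f = \frac{0.316}{Re^{0.25}}
f = 0.316/11910^0.25 = 0.03025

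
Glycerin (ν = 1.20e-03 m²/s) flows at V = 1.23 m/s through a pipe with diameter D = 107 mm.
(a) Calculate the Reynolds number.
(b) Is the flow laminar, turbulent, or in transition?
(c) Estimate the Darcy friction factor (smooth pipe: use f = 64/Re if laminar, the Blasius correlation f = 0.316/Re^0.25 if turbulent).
(a) Re = V·D/ν = 1.23·0.107/1.20e-03 = 109.68
(b) Flow regime: laminar (Re < 2300)
(c) Friction factor: f = 64/Re = 64/109.68 = 0.5835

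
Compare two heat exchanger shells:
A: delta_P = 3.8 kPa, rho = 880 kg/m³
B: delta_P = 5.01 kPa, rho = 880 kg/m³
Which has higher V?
V(A) = 2.939 m/s, V(B) = 3.374 m/s. Answer: B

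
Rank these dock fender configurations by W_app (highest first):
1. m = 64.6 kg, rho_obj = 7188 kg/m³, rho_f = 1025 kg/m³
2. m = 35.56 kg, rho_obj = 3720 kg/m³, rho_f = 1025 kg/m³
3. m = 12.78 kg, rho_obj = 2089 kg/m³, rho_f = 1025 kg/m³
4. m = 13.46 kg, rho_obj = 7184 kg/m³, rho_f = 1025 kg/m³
Case 1: W_app = 543.4 N
Case 2: W_app = 252.7 N
Case 3: W_app = 63.86 N
Case 4: W_app = 113.2 N
Ranking (highest first): 1, 2, 4, 3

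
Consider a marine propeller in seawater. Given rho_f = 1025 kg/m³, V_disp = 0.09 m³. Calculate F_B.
Formula: F_B = \rho_f g V_{disp}
F_B = 1025·9.81·0.09 = 905 N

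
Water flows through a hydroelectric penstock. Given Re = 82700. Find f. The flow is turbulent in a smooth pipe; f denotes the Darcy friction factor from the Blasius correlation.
Formula: f = \frac{0.316}{Re^{0.25}}
f = 0.316/82700^0.25 = 0.01863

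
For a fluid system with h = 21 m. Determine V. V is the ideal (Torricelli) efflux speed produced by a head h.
Formula: V = \sqrt{2 g h}
V = √(2·9.81·21) = 20.3 m/s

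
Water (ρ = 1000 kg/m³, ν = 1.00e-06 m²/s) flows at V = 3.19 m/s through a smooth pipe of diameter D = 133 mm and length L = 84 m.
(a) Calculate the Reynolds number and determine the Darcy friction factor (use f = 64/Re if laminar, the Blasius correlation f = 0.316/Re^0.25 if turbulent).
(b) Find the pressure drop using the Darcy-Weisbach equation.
(a) Re = V·D/ν = 3.19·0.133/1.00e-06 = 424270 → turbulent (Re > 4000); f = 0.316/Re^0.25 = 0.316/424270^0.25 = 0.012382 (Blasius is strictly valid for Re ≲ 1e5; used here as the smooth-pipe estimate the problem specifies)
(b) Darcy-Weisbach: ΔP = f·(L/D)·½ρV²/1000 = 0.012382·(84/0.133)·½·1000·3.19²/1000 = 39.79 kPa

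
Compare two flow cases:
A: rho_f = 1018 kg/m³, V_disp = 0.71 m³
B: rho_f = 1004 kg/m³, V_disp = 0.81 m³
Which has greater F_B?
F_B(A) = 7090 N, F_B(B) = 7978 N. Answer: B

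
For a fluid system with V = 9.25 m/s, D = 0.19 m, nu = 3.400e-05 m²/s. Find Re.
Formula: Re = \frac{V D}{\nu}
Re = 9.25·0.19/3.400e-05 = 51691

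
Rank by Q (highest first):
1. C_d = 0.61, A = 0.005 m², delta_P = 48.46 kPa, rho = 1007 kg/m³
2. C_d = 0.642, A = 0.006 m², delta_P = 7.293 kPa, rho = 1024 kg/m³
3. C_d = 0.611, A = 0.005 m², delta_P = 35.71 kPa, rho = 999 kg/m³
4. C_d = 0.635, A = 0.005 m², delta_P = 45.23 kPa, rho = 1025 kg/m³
Case 1: Q = 29.92 L/s
Case 2: Q = 14.54 L/s
Case 3: Q = 25.83 L/s
Case 4: Q = 29.83 L/s
Ranking (highest first): 1, 4, 3, 2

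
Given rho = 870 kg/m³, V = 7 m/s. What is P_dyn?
Formula: P_{dyn} = \frac{1}{2} \rho V^2
P_dyn = 0.5·870·7²/1000 = 21.32 kPa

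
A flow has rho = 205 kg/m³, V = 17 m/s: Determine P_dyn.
Formula: P_{dyn} = \frac{1}{2} \rho V^2
P_dyn = 0.5·205·17²/1000 = 29.62 kPa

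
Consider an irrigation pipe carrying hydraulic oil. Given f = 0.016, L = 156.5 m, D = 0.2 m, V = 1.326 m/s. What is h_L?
Formula: h_L = f \frac{L}{D} \frac{V^2}{2g}
h_L = 0.016·(156.5/0.2)·1.326²/(2·9.81) = 1.122 m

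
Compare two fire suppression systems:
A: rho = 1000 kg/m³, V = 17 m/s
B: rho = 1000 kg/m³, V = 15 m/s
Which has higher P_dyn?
P_dyn(A) = 144.5 kPa, P_dyn(B) = 112.5 kPa. Answer: A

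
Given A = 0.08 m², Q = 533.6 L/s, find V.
Formula: Q = A V
Substituting knowns: 533.6 = 0.08·V·1000
Solving for V: V = (533.6/1000)/0.08 = 6.67 m/s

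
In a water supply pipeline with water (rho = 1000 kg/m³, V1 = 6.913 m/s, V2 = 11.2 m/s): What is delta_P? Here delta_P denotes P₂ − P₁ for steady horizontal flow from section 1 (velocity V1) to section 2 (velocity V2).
Formula: \Delta P = \frac{1}{2} \rho (V_1^2 - V_2^2)
delta_P = 0.5·1000·(6.913² − 11.2²)/1000 = -38.83 kPa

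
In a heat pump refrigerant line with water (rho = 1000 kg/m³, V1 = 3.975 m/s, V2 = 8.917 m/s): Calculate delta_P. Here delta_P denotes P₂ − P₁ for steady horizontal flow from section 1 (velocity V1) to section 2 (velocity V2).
Formula: \Delta P = \frac{1}{2} \rho (V_1^2 - V_2^2)
delta_P = 0.5·1000·(3.975² − 8.917²)/1000 = -31.86 kPa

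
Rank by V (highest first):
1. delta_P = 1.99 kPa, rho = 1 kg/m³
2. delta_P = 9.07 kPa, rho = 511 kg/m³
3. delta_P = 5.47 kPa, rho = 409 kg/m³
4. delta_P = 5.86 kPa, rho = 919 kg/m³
Case 1: V = 63.09 m/s
Case 2: V = 5.958 m/s
Case 3: V = 5.172 m/s
Case 4: V = 3.571 m/s
Ranking (highest first): 1, 2, 3, 4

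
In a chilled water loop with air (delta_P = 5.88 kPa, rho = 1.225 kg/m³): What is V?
Formula: V = \sqrt{\frac{2 \Delta P}{\rho}}
V = √(2·(5.88·1000)/1.225) = 97.98 m/s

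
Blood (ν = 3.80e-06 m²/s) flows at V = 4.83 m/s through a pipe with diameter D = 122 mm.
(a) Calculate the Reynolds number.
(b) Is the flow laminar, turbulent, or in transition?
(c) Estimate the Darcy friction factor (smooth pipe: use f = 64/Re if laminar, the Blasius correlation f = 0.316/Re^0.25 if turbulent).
(a) Re = V·D/ν = 4.83·0.122/3.80e-06 = 155070
(b) Flow regime: turbulent (Re > 4000)
(c) Friction factor: f = 0.316/Re^0.25 = 0.316/155070^0.25 = 0.01592 (Blasius is strictly valid for Re ≲ 1e5; used here as the smooth-pipe estimate the problem specifies)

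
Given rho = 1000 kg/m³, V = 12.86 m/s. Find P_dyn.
Formula: P_{dyn} = \frac{1}{2} \rho V^2
P_dyn = 0.5·1000·12.86²/1000 = 82.69 kPa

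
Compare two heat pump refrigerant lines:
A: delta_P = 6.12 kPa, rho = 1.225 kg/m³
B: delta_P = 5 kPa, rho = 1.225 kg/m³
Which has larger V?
V(A) = 99.96 m/s, V(B) = 90.35 m/s. Answer: A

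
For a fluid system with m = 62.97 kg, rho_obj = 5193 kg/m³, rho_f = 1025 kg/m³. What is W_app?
Formula: W_{app} = mg\left(1 - \frac{\rho_f}{\rho_{obj}}\right)
W_app = 62.97·9.81·(1 − 1025/5193) = 495.8 N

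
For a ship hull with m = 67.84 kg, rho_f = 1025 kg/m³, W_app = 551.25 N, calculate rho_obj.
Formula: W_{app} = mg\left(1 - \frac{\rho_f}{\rho_{obj}}\right)
Substituting knowns: 551.25 = 67.84·9.81·(1 − 1025/rho_obj)
Solving for rho_obj: rho_obj = 1025/(1 − 551.25/(67.84·9.81)) = 5970 kg/m³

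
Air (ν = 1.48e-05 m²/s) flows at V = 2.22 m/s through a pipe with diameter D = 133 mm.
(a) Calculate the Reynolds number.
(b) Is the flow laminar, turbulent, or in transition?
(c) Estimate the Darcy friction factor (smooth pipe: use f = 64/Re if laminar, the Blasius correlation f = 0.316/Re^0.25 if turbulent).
(a) Re = V·D/ν = 2.22·0.133/1.48e-05 = 19950
(b) Flow regime: turbulent (Re > 4000)
(c) Friction factor: f = 0.316/Re^0.25 = 0.316/19950^0.25 = 0.02659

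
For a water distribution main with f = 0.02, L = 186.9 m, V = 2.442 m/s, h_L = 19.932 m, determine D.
Formula: h_L = f \frac{L}{D} \frac{V^2}{2g}
Substituting knowns: 19.932 = 0.02·(186.9/D)·2.442²/(2·9.81)
Solving for D: D = 0.02·186.9·2.442²/(2·9.81·19.932) = 0.057 m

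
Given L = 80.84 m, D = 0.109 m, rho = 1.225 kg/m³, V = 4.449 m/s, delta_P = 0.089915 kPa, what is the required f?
Formula: \Delta P = f \frac{L}{D} \frac{\rho V^2}{2}
Substituting knowns: 0.089915 = f·(80.84/0.109)·0.5·1.225·4.449²/1000
Solving for f: f = (0.089915·1000)/((80.84/0.109)·0.5·1.225·4.449²) = 0.01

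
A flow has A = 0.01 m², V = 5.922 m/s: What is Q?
Formula: Q = A V
Q = 0.01·5.922·1000 = 59.22 L/s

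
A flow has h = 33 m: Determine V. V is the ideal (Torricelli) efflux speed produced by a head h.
Formula: V = \sqrt{2 g h}
V = √(2·9.81·33) = 25.45 m/s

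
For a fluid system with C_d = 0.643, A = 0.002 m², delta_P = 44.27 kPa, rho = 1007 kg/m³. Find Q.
Formula: Q = C_d A \sqrt{\frac{2 \Delta P}{\rho}}
Q = 0.643·0.002·√(2·(44.27·1000)/1007)·1000 = 12.06 L/s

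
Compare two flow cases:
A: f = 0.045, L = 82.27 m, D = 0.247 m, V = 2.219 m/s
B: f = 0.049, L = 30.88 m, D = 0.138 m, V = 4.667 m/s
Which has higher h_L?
h_L(A) = 3.762 m, h_L(B) = 12.17 m. Answer: B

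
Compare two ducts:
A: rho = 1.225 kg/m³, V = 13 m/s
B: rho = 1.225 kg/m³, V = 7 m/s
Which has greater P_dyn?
P_dyn(A) = 0.1035 kPa, P_dyn(B) = 0.03001 kPa. Answer: A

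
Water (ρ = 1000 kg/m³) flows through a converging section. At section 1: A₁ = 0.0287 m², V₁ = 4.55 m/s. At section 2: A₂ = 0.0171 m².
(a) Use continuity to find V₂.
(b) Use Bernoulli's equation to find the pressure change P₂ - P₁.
(a) Continuity: A₁V₁=A₂V₂ -> V₂=A₁V₁/A₂=0.0287*4.55/0.0171=7.64 m/s
(b) Bernoulli: P₂-P₁=0.5*rho*(V₁^2-V₂^2)/1000=0.5*1000*(4.55^2-7.64^2)/1000=-18.83 kPa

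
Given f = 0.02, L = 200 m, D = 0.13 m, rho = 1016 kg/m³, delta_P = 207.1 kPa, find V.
Formula: \Delta P = f \frac{L}{D} \frac{\rho V^2}{2}
Substituting knowns: 207.1 = 0.02·(200/0.13)·0.5·1016·V²/1000
Solving for V: V = √((207.1·1000)/(0.02·(200/0.13)·0.5·1016)) = 3.64 m/s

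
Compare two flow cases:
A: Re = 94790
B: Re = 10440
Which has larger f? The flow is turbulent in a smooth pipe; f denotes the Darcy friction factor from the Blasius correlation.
f(A) = 0.01801, f(B) = 0.03126. Answer: B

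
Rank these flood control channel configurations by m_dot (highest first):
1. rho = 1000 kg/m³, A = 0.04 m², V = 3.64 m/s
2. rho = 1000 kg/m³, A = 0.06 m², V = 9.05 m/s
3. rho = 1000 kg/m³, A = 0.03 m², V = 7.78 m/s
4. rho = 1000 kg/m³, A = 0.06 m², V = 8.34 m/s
Case 1: m_dot = 145.6 kg/s
Case 2: m_dot = 543 kg/s
Case 3: m_dot = 233.4 kg/s
Case 4: m_dot = 500.4 kg/s
Ranking (highest first): 2, 4, 3, 1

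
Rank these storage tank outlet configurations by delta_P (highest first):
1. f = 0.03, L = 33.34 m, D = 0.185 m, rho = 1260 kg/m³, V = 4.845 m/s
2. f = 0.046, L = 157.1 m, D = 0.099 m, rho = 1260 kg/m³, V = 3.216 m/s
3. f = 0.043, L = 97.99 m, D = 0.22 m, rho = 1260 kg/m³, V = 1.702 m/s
Case 1: delta_P = 79.95 kPa
Case 2: delta_P = 475.6 kPa
Case 3: delta_P = 34.95 kPa
Ranking (highest first): 2, 1, 3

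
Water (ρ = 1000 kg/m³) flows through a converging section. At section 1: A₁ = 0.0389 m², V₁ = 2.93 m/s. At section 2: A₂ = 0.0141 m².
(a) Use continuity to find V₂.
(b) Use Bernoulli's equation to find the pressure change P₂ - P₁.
(a) Continuity: A₁V₁=A₂V₂ -> V₂=A₁V₁/A₂=0.0389*2.93/0.0141=8.08 m/s
(b) Bernoulli: P₂-P₁=0.5*rho*(V₁^2-V₂^2)/1000=0.5*1000*(2.93^2-8.08^2)/1000=-28.35 kPa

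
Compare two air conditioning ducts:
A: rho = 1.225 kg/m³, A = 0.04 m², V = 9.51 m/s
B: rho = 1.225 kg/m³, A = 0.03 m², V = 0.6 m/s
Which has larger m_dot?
m_dot(A) = 0.466 kg/s, m_dot(B) = 0.02205 kg/s. Answer: A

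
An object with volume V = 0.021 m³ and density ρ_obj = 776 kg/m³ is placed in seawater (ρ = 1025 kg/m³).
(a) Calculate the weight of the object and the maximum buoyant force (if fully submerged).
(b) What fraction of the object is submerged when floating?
(a) W=rho_obj*g*V=776*9.81*0.021=159.9 N; F_B(max)=rho*g*V=1025*9.81*0.021=211.2 N
(b) Floating fraction=rho_obj/rho=776/1025=0.757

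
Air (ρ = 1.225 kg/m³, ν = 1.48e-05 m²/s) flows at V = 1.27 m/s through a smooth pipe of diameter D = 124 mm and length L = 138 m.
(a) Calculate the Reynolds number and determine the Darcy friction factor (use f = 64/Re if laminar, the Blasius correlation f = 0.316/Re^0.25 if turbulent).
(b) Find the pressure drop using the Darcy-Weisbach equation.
(a) Re = V·D/ν = 1.27·0.124/1.48e-05 = 10641 → turbulent (Re > 4000); f = 0.316/Re^0.25 = 0.316/10641^0.25 = 0.031113
(b) Darcy-Weisbach: ΔP = f·(L/D)·½ρV²/1000 = 0.031113·(138/0.124)·½·1.225·1.27²/1000 = 0.03421 kPa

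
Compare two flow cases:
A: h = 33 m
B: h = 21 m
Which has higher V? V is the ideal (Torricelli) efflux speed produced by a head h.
V(A) = 25.45 m/s, V(B) = 20.3 m/s. Answer: A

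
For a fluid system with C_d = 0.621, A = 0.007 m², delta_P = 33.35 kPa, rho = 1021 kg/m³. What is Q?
Formula: Q = C_d A \sqrt{\frac{2 \Delta P}{\rho}}
Q = 0.621·0.007·√(2·(33.35·1000)/1021)·1000 = 35.13 L/s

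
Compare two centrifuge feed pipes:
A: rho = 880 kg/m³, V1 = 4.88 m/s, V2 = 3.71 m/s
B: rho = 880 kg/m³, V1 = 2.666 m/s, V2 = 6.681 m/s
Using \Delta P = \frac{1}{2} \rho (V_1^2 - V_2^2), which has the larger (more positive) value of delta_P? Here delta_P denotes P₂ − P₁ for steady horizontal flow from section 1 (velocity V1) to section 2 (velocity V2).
delta_P(A) = 4.422 kPa, delta_P(B) = -16.51 kPa. Answer: A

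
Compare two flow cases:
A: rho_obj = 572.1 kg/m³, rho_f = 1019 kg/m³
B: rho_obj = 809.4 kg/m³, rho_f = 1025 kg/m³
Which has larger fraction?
fraction(A) = 0.5614, fraction(B) = 0.7897. Answer: B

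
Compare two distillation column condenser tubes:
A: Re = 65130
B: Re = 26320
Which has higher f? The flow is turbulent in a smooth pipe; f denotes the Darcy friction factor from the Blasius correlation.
f(A) = 0.01978, f(B) = 0.02481. Answer: B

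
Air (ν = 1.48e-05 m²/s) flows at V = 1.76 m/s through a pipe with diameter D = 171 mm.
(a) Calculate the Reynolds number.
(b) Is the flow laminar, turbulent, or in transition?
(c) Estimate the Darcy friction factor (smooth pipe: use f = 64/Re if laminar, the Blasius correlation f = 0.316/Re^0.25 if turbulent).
(a) Re = V·D/ν = 1.76·0.171/1.48e-05 = 20335
(b) Flow regime: turbulent (Re > 4000)
(c) Friction factor: f = 0.316/Re^0.25 = 0.316/20335^0.25 = 0.02646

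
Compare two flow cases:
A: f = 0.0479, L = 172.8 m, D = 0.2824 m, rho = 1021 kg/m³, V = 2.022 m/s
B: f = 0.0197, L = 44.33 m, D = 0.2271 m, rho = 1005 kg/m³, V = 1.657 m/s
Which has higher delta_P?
delta_P(A) = 61.17 kPa, delta_P(B) = 5.306 kPa. Answer: A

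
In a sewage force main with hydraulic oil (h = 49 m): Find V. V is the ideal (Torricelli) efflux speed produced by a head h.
Formula: V = \sqrt{2 g h}
V = √(2·9.81·49) = 31.01 m/s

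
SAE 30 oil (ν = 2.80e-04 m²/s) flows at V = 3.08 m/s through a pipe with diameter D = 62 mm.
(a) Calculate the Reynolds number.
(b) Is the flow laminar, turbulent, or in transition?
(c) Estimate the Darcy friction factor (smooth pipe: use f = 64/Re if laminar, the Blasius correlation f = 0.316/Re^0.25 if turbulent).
(a) Re = V·D/ν = 3.08·0.062/2.80e-04 = 682
(b) Flow regime: laminar (Re < 2300)
(c) Friction factor: f = 64/Re = 64/682 = 0.09384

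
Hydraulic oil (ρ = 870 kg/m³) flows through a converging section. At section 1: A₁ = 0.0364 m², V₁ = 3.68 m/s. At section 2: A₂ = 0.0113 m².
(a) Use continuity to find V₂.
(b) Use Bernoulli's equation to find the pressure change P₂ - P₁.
(a) Continuity: A₁V₁=A₂V₂ -> V₂=A₁V₁/A₂=0.0364*3.68/0.0113=11.85 m/s
(b) Bernoulli: P₂-P₁=0.5*rho*(V₁^2-V₂^2)/1000=0.5*870*(3.68^2-11.85^2)/1000=-55.19 kPa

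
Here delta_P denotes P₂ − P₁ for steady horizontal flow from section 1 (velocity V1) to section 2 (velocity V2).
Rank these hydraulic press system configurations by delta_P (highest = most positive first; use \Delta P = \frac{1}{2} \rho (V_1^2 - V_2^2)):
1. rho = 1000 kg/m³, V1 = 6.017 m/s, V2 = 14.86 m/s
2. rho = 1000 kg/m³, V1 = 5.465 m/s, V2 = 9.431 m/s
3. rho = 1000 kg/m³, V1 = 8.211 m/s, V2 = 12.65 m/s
Case 1: delta_P = -92.31 kPa
Case 2: delta_P = -29.54 kPa
Case 3: delta_P = -46.3 kPa
Ranking (highest first): 2, 3, 1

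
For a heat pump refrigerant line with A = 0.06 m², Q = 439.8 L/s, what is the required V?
Formula: Q = A V
Substituting knowns: 439.8 = 0.06·V·1000
Solving for V: V = (439.8/1000)/0.06 = 7.33 m/s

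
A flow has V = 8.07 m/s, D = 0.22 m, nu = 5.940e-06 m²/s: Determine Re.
Formula: Re = \frac{V D}{\nu}
Re = 8.07·0.22/5.940e-06 = 298889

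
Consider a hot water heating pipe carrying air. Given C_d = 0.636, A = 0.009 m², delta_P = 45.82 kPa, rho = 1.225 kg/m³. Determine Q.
Formula: Q = C_d A \sqrt{\frac{2 \Delta P}{\rho}}
Q = 0.636·0.009·√(2·(45.82·1000)/1.225)·1000 = 1566 L/s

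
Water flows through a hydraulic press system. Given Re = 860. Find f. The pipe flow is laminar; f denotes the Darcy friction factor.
Formula: f = \frac{64}{Re}
f = 64/860 = 0.07442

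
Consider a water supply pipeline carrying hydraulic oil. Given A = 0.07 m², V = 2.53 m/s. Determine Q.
Formula: Q = A V
Q = 0.07·2.53·1000 = 177.1 L/s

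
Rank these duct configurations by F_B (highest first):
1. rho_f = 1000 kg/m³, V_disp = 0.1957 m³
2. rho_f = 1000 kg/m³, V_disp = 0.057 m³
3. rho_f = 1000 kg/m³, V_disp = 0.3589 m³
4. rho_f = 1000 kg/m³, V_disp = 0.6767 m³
Case 1: F_B = 1920 N
Case 2: F_B = 559.2 N
Case 3: F_B = 3521 N
Case 4: F_B = 6638 N
Ranking (highest first): 4, 3, 1, 2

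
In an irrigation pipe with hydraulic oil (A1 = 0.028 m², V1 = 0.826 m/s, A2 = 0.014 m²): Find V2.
Formula: V_2 = \frac{A_1 V_1}{A_2}
V2 = 0.028·0.826/0.014 = 1.652 m/s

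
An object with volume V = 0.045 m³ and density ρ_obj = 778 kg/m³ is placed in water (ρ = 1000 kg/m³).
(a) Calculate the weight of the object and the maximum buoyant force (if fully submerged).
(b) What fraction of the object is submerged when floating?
(a) W=rho_obj*g*V=778*9.81*0.045=343.4 N; F_B(max)=rho*g*V=1000*9.81*0.045=441.4 N
(b) Floating fraction=rho_obj/rho=778/1000=0.778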